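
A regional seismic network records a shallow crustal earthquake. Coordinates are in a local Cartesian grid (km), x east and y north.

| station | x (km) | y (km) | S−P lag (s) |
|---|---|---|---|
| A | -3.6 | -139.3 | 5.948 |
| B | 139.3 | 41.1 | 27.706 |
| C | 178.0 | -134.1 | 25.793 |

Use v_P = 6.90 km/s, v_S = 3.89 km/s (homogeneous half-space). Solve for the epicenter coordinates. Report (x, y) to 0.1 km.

Distance from S−P lag: d = Δt · v_P v_S / (v_P − v_S) = Δt · (6.90·3.89)/(6.90−3.89) ≈ 8.9173·Δt.
So d_A = 53.04, d_B = 247.06, d_C = 230.00 km.
Circle about each station: (x + 3.6)² + (y + 139.3)² = 53.04²; (x − 139.3)² + (y − 41.1)² = 247.06²; (x − 178.0)² + (y + 134.1)² = 230.00².
Subtracting the A equation from the B and C equations removes the quadratic terms:
285.8 x + 360.8 y = -56549.15
363.2 x + 10.4 y = -19837.40
Solving the 2×2 system: x ≈ -51.3, y ≈ -116.1 km.

-51.3 km east, -116.1 km north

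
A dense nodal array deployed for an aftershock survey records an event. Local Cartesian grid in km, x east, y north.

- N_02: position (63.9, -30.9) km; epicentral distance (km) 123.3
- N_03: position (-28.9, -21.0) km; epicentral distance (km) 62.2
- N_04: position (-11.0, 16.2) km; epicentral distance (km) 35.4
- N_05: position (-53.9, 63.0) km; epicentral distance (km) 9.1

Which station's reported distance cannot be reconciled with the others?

Solve using three stations at a time. Using N_02, N_03, N_04 (subtract circle equations pairwise → linear system) gives (x, y) ≈ (-36.5, 40.7).
Distances from that point to each station vs reported:
  N_02: calculated 123.3 vs reported 123.3 → residual 0.0 km
  N_03: calculated 62.2 vs reported 62.2 → residual 0.0 km
  N_04: calculated 35.3 vs reported 35.4 → residual 0.1 km
  N_05: calculated 28.3 vs reported 9.1 → residual 19.2 km
N_02, N_03, N_04 are mutually consistent (residuals ≈ 0); N_05 is off by 19.2 km.

N_05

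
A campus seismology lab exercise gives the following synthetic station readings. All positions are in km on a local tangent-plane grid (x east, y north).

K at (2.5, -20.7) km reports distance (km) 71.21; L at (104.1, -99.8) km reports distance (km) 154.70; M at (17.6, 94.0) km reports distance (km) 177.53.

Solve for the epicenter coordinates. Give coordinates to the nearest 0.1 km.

Circle about each station: (x − 2.5)² + (y + 20.7)² = 71.21²; (x − 104.1)² + (y + 99.8)² = 154.70²; (x − 17.6)² + (y − 94.0)² = 177.53².
Subtracting the K equation from the L and M equations removes the quadratic terms:
203.2 x − 158.2 y = 1500.88
30.2 x + 229.4 y = -17735.02
Solving the 2×2 system: x ≈ -47.9, y ≈ -71.0 km.
Check against K (with the unrounded x, y): √((x − 2.5)²+(y + 20.7)²) = 71.21 ≈ 71.21 km. ✓

(-47.9, -71.0)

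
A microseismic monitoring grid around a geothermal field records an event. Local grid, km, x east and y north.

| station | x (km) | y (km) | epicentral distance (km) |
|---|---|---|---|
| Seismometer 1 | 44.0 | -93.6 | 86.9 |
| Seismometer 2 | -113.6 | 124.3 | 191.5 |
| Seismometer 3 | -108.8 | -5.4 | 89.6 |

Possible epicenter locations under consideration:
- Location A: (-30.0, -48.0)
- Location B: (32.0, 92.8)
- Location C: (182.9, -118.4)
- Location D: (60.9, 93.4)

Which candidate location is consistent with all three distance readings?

For each candidate, compare |candidate − station| to the reported distance:
Location A: residuals Seismometer 1 0.0, Seismometer 2 0.0, Seismometer 3 0.0 → max 0.0 km
Location B: residuals Seismometer 1 99.9, Seismometer 2 42.5, Seismometer 3 82.1 → max 99.9 km
Location C: residuals Seismometer 1 54.2, Seismometer 2 191.7, Seismometer 3 223.2 → max 223.2 km
Location D: residuals Seismometer 1 100.9, Seismometer 2 14.3, Seismometer 3 106.8 → max 106.8 km
Only Location A has all residuals ≈ 0.

Location A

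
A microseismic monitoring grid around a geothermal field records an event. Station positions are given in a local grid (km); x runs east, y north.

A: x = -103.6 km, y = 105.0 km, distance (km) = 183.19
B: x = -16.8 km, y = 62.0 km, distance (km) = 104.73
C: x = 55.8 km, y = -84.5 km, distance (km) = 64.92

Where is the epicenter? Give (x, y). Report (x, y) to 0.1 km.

Circle about each station: (x + 103.6)² + (y − 105.0)² = 183.19²; (x + 16.8)² + (y − 62.0)² = 104.73²; (x − 55.8)² + (y + 84.5)² = 64.92².
Subtracting pairs of circle equations eliminates x²+y² and gives linear equations (the radical axes):
173.6 x − 86.0 y = 4958.48
318.8 x − 379.0 y = 17839.90
Solving the 2×2 system: x ≈ 9.0, y ≈ -39.5 km.

9.0 km east, -39.5 km north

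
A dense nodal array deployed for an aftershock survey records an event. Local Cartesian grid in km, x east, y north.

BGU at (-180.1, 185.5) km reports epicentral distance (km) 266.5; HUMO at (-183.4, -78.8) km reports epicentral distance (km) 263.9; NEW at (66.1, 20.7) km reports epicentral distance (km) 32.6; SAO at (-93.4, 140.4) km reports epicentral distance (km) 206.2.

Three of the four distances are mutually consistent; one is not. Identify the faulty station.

SAO

Solve using three stations at a time. Using BGU, HUMO, NEW (subtract circle equations pairwise → linear system) gives (x, y) ≈ (48.1, 47.9).
Distances from that point to each station vs reported:
  BGU: calculated 266.5 vs reported 266.5 → residual 0.0 km
  HUMO: calculated 263.9 vs reported 263.9 → residual 0.0 km
  NEW: calculated 32.6 vs reported 32.6 → residual 0.0 km
  SAO: calculated 169.1 vs reported 206.2 → residual 37.1 km
BGU, HUMO, NEW are mutually consistent (residuals ≈ 0); SAO is off by 37.1 km.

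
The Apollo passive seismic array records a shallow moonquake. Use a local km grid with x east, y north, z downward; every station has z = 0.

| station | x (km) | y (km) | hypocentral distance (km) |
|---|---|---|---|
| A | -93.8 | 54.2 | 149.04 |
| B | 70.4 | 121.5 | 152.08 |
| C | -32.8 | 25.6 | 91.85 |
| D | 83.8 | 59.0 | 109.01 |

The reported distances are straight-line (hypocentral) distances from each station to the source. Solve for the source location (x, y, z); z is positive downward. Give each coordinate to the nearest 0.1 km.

x ≈ 25.9 km, y ≈ -10.7 km, depth ≈ 60.6 km

Each station gives a sphere (x−x_i)² + (y−y_i)² + z² = d_i² (stations at z=0).
Subtracting the A sphere from B and C: z² cancels, leaving linear equations in x and y:
328.4 x + 134.6 y = 7066.93
122.0 x − 57.2 y = 3771.62
Solving: x ≈ 25.902, y ≈ -10.692 km (keep extra digits for the depth step; rounded: 25.9, -10.7).
Then from the A sphere: z² = 149.04² − (x + 93.8)² − (y − 54.2)² with x = 25.902, y = -10.692, so z ≈ 60.608 ≈ 60.6 km.
Check against D (with the unrounded solution): distance 109.01 ≈ 109.01 km. ✓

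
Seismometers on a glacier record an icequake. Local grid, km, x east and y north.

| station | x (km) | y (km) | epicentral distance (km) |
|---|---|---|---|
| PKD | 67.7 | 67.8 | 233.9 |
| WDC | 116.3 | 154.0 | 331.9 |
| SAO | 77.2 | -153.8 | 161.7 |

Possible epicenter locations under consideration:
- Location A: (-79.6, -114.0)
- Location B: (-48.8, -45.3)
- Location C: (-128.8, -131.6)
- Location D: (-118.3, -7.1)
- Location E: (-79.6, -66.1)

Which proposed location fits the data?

Location A

For each candidate, compare |candidate − station| to the reported distance:
Location A: residuals PKD 0.1, WDC 0.1, SAO 0.1 → max 0.1 km
Location B: residuals PKD 71.5, WDC 73.1, SAO 4.6 → max 73.1 km
Location C: residuals PKD 46.1, WDC 44.5, SAO 45.5 → max 46.1 km
Location D: residuals PKD 33.4, WDC 47.3, SAO 82.7 → max 82.7 km
Location E: residuals PKD 34.8, WDC 37.2, SAO 18.0 → max 37.2 km
Only Location A has all residuals ≈ 0.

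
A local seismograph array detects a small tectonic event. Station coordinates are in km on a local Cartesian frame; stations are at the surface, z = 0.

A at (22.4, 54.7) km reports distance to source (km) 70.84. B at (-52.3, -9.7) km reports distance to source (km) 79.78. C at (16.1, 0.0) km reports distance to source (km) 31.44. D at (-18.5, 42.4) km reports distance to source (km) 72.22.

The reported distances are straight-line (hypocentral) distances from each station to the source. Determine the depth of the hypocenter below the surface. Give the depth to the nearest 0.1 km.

29.3 km

Each station gives a sphere (x−x_i)² + (y−y_i)² + z² = d_i² (stations at z=0).
Subtracting the A sphere from B and C: z² cancels, leaving linear equations in x and y:
-149.4 x − 128.8 y = -2011.01
-12.6 x − 109.4 y = 795.19
Solving: x ≈ 21.902, y ≈ -9.791 km (keep extra digits for the depth step; rounded: 21.9, -9.8).
Then from the A sphere: z² = 70.84² − (x − 22.4)² − (y − 54.7)² with x = 21.902, y = -9.791, so z ≈ 29.308 ≈ 29.3 km.
Check against D (with the unrounded solution): distance 72.22 ≈ 72.22 km. ✓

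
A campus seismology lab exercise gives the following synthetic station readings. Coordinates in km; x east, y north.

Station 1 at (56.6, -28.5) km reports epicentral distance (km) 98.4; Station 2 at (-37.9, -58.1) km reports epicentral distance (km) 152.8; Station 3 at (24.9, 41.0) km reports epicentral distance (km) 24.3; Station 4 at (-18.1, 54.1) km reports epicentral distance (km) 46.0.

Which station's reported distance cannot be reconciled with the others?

Station 2

Solve using three stations at a time. Using Station 1, Station 3, Station 4 (subtract circle equations pairwise → linear system) gives (x, y) ≈ (26.5, 65.2).
Distances from that point to each station vs reported:
  Station 1: calculated 98.4 vs reported 98.4 → residual 0.0 km
  Station 2: calculated 139.1 vs reported 152.8 → residual 13.7 km
  Station 3: calculated 24.2 vs reported 24.3 → residual 0.1 km
  Station 4: calculated 46.0 vs reported 46.0 → residual 0.0 km
Station 1, Station 3, Station 4 are mutually consistent (residuals ≈ 0); Station 2 is off by 13.7 km.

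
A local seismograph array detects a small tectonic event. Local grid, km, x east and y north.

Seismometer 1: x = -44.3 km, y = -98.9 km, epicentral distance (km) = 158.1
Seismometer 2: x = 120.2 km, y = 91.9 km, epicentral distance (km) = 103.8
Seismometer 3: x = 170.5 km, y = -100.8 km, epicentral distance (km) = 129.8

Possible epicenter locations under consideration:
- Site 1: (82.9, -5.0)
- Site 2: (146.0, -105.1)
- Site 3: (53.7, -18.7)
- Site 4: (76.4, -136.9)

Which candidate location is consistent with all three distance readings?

For each candidate, compare |candidate − station| to the reported distance:
Site 1: residuals Seismometer 1 0.0, Seismometer 2 0.0, Seismometer 3 0.0 → max 0.0 km
Site 2: residuals Seismometer 1 32.3, Seismometer 2 94.9, Seismometer 3 104.9 → max 104.9 km
Site 3: residuals Seismometer 1 31.5, Seismometer 2 25.3, Seismometer 3 13.0 → max 31.5 km
Site 4: residuals Seismometer 1 31.6, Seismometer 2 129.2, Seismometer 3 29.0 → max 129.2 km
Only Site 1 has all residuals ≈ 0.

Site 1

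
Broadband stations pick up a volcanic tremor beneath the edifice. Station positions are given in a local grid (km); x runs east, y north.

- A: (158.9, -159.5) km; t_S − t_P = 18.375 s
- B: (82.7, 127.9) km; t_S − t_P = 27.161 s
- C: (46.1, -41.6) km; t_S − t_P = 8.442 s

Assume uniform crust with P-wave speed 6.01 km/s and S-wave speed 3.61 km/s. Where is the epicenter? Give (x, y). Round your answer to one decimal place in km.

Distance from S−P lag: d = Δt · v_P v_S / (v_P − v_S) = Δt · (6.01·3.61)/(6.01−3.61) ≈ 9.0400·Δt.
So d_A = 166.11, d_B = 245.54, d_C = 76.32 km.
Circle about each station: (x − 158.9)² + (y + 159.5)² = 166.11²; (x − 82.7)² + (y − 127.9)² = 245.54²; (x − 46.1)² + (y + 41.6)² = 76.32².
Subtracting pairs of circle equations eliminates x²+y² and gives linear equations (the radical axes):
-152.4 x + 574.8 y = -60189.12
-225.6 x + 235.8 y = -25065.90
Solving the 2×2 system: x ≈ 2.3, y ≈ -104.1 km.

x ≈ 2.3 km, y ≈ -104.1 km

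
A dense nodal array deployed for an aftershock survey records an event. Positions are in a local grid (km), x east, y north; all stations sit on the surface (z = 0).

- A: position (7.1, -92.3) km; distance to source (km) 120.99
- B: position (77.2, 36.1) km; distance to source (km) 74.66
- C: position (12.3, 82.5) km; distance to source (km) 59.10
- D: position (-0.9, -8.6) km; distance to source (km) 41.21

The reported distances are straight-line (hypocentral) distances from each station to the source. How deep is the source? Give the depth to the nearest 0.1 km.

depth ≈ 19.5 km

Each station gives a sphere (x−x_i)² + (y−y_i)² + z² = d_i² (stations at z=0).
Subtracting the A sphere from B and C: z² cancels, leaving linear equations in x and y:
140.2 x + 256.8 y = 7757.81
10.4 x + 349.6 y = 9533.61
Solving: x ≈ 5.694, y ≈ 27.101 km (keep extra digits for the depth step; rounded: 5.7, 27.1).
Then from the A sphere: z² = 120.99² − (x − 7.1)² − (y + 92.3)² with x = 5.694, y = 27.101, so z ≈ 19.494 ≈ 19.5 km.
Check against D (with the unrounded solution): distance 41.21 ≈ 41.21 km. ✓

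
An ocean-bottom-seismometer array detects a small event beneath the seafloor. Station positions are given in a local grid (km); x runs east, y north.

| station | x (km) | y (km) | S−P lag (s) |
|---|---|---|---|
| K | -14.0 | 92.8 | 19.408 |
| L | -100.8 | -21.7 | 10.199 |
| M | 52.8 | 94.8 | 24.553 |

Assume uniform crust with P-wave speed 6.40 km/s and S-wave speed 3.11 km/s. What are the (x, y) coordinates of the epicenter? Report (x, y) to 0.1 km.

x ≈ -39.1 km, y ≈ -21.9 km

Distance from S−P lag: d = Δt · v_P v_S / (v_P − v_S) = Δt · (6.40·3.11)/(6.40−3.11) ≈ 6.0498·Δt.
So d_K = 117.42, d_L = 61.70, d_M = 148.54 km.
Circle about each station: (x + 14.0)² + (y − 92.8)² = 117.42²; (x + 100.8)² + (y + 21.7)² = 61.70²; (x − 52.8)² + (y − 94.8)² = 148.54².
Subtracting pairs of circle equations eliminates x²+y² and gives linear equations (the radical axes):
-173.6 x − 229.0 y = 11804.26
133.6 x + 4.0 y = -5309.64
Solving the 2×2 system: x ≈ -39.1, y ≈ -21.9 km.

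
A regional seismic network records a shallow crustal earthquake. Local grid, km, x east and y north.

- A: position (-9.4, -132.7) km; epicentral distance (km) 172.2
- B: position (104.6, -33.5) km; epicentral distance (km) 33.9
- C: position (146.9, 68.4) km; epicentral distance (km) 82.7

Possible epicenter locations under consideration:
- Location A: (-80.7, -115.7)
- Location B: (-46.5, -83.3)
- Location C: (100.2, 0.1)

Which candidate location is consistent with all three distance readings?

For each candidate, compare |candidate − station| to the reported distance:
Location A: residuals A 98.9, B 168.8, C 210.0 → max 210.0 km
Location B: residuals A 110.4, B 125.2, C 163.1 → max 163.1 km
Location C: residuals A 0.0, B 0.0, C 0.0 → max 0.0 km
Only Location C has all residuals ≈ 0.

Location C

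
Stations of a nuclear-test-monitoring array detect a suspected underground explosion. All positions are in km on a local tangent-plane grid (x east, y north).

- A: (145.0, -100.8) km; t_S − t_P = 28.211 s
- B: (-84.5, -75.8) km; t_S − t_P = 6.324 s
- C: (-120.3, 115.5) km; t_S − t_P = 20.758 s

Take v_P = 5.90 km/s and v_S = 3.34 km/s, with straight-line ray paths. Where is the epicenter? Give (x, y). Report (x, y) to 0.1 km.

(-61.3, -33.0)

Distance from S−P lag: d = Δt · v_P v_S / (v_P − v_S) = Δt · (5.90·3.34)/(5.90−3.34) ≈ 7.6977·Δt.
So d_A = 217.16, d_B = 48.68, d_C = 159.79 km.
Circle about each station: (x − 145.0)² + (y + 100.8)² = 217.16²; (x + 84.5)² + (y + 75.8)² = 48.68²; (x + 120.3)² + (y − 115.5)² = 159.79².
Subtracting pairs of circle equations eliminates x²+y² and gives linear equations (the radical axes):
-459.0 x + 50.0 y = 26488.97
-530.6 x + 432.6 y = 18252.32
Solving the 2×2 system: x ≈ -61.3, y ≈ -33.0 km.
Check against A (with the unrounded x, y): √((x − 145.0)²+(y + 100.8)²) = 217.16 ≈ 217.16 km. ✓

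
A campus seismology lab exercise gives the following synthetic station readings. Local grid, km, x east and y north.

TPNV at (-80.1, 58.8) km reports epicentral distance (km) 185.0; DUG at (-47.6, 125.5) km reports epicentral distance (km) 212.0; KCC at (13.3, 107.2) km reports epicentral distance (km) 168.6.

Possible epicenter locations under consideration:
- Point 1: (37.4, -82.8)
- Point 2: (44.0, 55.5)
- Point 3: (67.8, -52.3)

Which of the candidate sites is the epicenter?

For each candidate, compare |candidate − station| to the reported distance:
Point 1: residuals TPNV 1.0, DUG 13.0, KCC 22.9 → max 22.9 km
Point 2: residuals TPNV 60.9, DUG 96.7, KCC 108.5 → max 108.5 km
Point 3: residuals TPNV 0.0, DUG 0.0, KCC 0.0 → max 0.0 km
Only Point 3 has all residuals ≈ 0.

Point 3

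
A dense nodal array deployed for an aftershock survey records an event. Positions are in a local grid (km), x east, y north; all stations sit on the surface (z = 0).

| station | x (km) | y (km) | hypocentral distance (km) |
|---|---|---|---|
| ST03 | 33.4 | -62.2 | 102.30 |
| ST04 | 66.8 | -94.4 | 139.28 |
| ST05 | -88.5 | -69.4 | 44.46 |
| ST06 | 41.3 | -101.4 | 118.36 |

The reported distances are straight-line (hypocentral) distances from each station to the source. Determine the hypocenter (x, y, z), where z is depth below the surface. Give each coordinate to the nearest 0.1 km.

(-62.9, -56.8, 34.1)

Each station gives a sphere (x−x_i)² + (y−y_i)² + z² = d_i² (stations at z=0).
Subtracting the ST03 sphere from ST04 and ST05: z² cancels, leaving linear equations in x and y:
66.8 x − 64.4 y = -544.43
-243.8 x − 14.4 y = 16152.81
Solving: x ≈ -62.900, y ≈ -56.790 km (keep extra digits for the depth step; rounded: -62.9, -56.8).
Then from the ST03 sphere: z² = 102.30² − (x − 33.4)² − (y + 62.2)² with x = -62.900, y = -56.790, so z ≈ 34.093 ≈ 34.1 km.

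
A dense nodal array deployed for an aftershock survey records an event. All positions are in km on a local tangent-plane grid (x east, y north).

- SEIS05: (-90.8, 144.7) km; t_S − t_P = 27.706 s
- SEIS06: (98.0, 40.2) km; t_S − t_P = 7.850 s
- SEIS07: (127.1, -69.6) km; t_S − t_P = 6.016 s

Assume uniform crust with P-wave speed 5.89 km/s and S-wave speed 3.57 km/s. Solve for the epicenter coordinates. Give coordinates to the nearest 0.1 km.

(89.2, -30.4)

Distance from S−P lag: d = Δt · v_P v_S / (v_P − v_S) = Δt · (5.89·3.57)/(5.89−3.57) ≈ 9.0635·Δt.
So d_SEIS05 = 251.11, d_SEIS06 = 71.15, d_SEIS07 = 54.53 km.
Circle about each station: (x + 90.8)² + (y − 144.7)² = 251.11²; (x − 98.0)² + (y − 40.2)² = 71.15²; (x − 127.1)² + (y + 69.6)² = 54.53².
Subtracting the SEIS05 equation from the SEIS06 and SEIS07 equations removes the quadratic terms:
377.6 x − 209.0 y = 40031.22
435.8 x − 428.6 y = 51898.55
Solving the 2×2 system: x ≈ 89.2, y ≈ -30.4 km.
Check against SEIS05 (with the unrounded x, y): √((x + 90.8)²+(y − 144.7)²) = 251.11 ≈ 251.11 km. ✓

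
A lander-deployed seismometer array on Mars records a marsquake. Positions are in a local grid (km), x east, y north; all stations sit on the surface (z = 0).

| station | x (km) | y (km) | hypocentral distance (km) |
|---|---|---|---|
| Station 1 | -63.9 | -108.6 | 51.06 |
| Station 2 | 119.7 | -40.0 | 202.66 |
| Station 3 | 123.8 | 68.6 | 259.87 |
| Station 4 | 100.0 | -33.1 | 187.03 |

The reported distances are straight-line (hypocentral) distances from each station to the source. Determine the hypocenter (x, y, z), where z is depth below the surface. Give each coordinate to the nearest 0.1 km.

Each station gives a sphere (x−x_i)² + (y−y_i)² + z² = d_i² (stations at z=0).
Subtracting the Station 1 sphere from Station 2 and Station 3: z² cancels, leaving linear equations in x and y:
367.2 x + 137.2 y = -38413.03
375.4 x + 354.4 y = -60770.06
Solving: x ≈ -67.097, y ≈ -100.400 km (keep extra digits for the depth step; rounded: -67.1, -100.4).
Then from the Station 1 sphere: z² = 51.06² − (x + 63.9)² − (y + 108.6)² with x = -67.097, y = -100.400, so z ≈ 50.296 ≈ 50.3 km.
Check against Station 4 (with the unrounded solution): distance 187.03 ≈ 187.03 km. ✓

x ≈ -67.1 km, y ≈ -100.4 km, depth ≈ 50.3 km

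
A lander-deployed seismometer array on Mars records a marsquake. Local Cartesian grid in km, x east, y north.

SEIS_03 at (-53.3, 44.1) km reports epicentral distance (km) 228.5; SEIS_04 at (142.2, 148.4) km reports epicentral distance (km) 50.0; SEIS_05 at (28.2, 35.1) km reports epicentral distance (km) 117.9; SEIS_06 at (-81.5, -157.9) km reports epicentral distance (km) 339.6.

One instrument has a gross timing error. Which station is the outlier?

Solve using three stations at a time. Using SEIS_04, SEIS_05, SEIS_06 (subtract circle equations pairwise → linear system) gives (x, y) ≈ (95.0, 132.2).
Distances from that point to each station vs reported:
  SEIS_03: calculated 172.5 vs reported 228.5 → residual 56.0 km
  SEIS_04: calculated 49.9 vs reported 50.0 → residual 0.1 km
  SEIS_05: calculated 117.9 vs reported 117.9 → residual 0.0 km
  SEIS_06: calculated 339.6 vs reported 339.6 → residual 0.0 km
SEIS_04, SEIS_05, SEIS_06 are mutually consistent (residuals ≈ 0); SEIS_03 is off by 56.0 km.

SEIS_03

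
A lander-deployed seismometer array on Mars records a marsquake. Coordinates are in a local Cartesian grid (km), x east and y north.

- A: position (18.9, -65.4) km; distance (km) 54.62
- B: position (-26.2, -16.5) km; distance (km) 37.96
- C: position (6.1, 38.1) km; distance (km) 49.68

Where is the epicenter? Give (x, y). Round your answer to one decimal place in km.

11.4 km east, -11.3 km north

Circle about each station: (x − 18.9)² + (y + 65.4)² = 54.62²; (x + 26.2)² + (y + 16.5)² = 37.96²; (x − 6.1)² + (y − 38.1)² = 49.68².
Subtracting the A equation from the B and C equations removes the quadratic terms:
-90.2 x + 97.8 y = -2133.30
-25.6 x + 207.0 y = -2630.31
Solving the 2×2 system: x ≈ 11.4, y ≈ -11.3 km.
Check against A (with the unrounded x, y): √((x − 18.9)²+(y + 65.4)²) = 54.62 ≈ 54.62 km. ✓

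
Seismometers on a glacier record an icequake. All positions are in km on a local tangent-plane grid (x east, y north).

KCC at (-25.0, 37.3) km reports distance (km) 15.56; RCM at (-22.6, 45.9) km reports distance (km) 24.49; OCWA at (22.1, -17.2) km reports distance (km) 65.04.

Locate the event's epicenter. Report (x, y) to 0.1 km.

Circle about each station: (x + 25.0)² + (y − 37.3)² = 15.56²; (x + 22.6)² + (y − 45.9)² = 24.49²; (x − 22.1)² + (y + 17.2)² = 65.04².
Subtracting the KCC equation from the RCM and OCWA equations removes the quadratic terms:
4.8 x + 17.2 y = 243.63
94.2 x − 109.0 y = -5220.13
Solving the 2×2 system: x ≈ -29.5, y ≈ 22.4 km.

-29.5 km east, 22.4 km north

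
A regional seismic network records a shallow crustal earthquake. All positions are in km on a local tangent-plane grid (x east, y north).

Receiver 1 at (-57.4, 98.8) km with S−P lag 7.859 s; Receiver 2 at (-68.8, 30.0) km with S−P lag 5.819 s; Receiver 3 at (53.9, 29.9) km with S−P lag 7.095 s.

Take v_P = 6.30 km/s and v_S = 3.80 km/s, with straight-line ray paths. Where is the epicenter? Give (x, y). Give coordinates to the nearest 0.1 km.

(-13.6, 37.6)

Distance from S−P lag: d = Δt · v_P v_S / (v_P − v_S) = Δt · (6.30·3.80)/(6.30−3.80) ≈ 9.5760·Δt.
So d_Receiver 1 = 75.26, d_Receiver 2 = 55.72, d_Receiver 3 = 67.94 km.
Circle about each station: (x + 57.4)² + (y − 98.8)² = 75.26²; (x + 68.8)² + (y − 30.0)² = 55.72²; (x − 53.9)² + (y − 29.9)² = 67.94².
Subtracting the Receiver 1 equation from the Receiver 2 and Receiver 3 equations removes the quadratic terms:
-22.8 x − 137.6 y = -4863.41
222.6 x − 137.8 y = -8208.76
Solving the 2×2 system: x ≈ -13.6, y ≈ 37.6 km.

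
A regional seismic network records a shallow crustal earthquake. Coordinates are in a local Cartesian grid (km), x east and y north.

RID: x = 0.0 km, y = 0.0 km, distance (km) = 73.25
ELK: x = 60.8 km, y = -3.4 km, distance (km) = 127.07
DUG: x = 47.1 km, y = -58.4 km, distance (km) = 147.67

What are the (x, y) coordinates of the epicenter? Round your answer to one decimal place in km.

Circle about each station: x² + y² = 73.25²; (x − 60.8)² + (y + 3.4)² = 127.07²; (x − 47.1)² + (y + 58.4)² = 147.67².
Subtracting pairs of circle equations eliminates x²+y² and gives linear equations (the radical axes):
121.6 x − 6.8 y = -7073.02
94.2 x − 116.8 y = -10811.90
Solving the 2×2 system: x ≈ -55.5, y ≈ 47.8 km.
Check against RID (with the unrounded x, y): √(x²+y²) = 73.25 ≈ 73.25 km. ✓

x ≈ -55.5 km, y ≈ 47.8 km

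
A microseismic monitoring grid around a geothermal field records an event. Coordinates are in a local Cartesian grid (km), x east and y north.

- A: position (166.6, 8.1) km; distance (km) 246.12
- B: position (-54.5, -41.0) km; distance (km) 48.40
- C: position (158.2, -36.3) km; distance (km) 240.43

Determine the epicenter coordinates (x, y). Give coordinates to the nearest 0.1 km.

-79.4 km east, 0.5 km north

Circle about each station: (x − 166.6)² + (y − 8.1)² = 246.12²; (x + 54.5)² + (y + 41.0)² = 48.40²; (x − 158.2)² + (y + 36.3)² = 240.43².
Subtracting pairs of circle equations eliminates x²+y² and gives linear equations (the radical axes):
-442.2 x − 98.2 y = 35062.57
-16.8 x − 88.8 y = 1292.23
Solving the 2×2 system: x ≈ -79.4, y ≈ 0.5 km.
Check against A (with the unrounded x, y): √((x − 166.6)²+(y − 8.1)²) = 246.11 ≈ 246.12 km. ✓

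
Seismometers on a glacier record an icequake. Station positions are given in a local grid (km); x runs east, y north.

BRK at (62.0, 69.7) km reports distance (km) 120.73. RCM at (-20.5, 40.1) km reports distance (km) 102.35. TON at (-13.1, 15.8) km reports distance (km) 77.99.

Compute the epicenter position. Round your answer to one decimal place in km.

Circle about each station: (x − 62.0)² + (y − 69.7)² = 120.73²; (x + 20.5)² + (y − 40.1)² = 102.35²; (x + 13.1)² + (y − 15.8)² = 77.99².
Subtracting the BRK equation from the RCM and TON equations removes the quadratic terms:
-165.0 x − 59.2 y = -2573.62
-150.2 x − 107.8 y = 212.45
Solving the 2×2 system: x ≈ 32.6, y ≈ -47.4 km.

32.6 km east, -47.4 km north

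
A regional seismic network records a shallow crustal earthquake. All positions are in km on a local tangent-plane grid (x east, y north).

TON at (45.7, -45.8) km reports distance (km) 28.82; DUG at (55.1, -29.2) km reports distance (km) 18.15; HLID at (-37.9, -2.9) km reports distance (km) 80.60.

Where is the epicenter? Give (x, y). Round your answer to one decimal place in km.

41.4 km east, -17.3 km north

Circle about each station: (x − 45.7)² + (y + 45.8)² = 28.82²; (x − 55.1)² + (y + 29.2)² = 18.15²; (x + 37.9)² + (y + 2.9)² = 80.60².
Subtracting pairs of circle equations eliminates x²+y² and gives linear equations (the radical axes):
18.8 x + 33.2 y = 203.69
-167.2 x + 85.8 y = -8407.08
Solving the 2×2 system: x ≈ 41.4, y ≈ -17.3 km.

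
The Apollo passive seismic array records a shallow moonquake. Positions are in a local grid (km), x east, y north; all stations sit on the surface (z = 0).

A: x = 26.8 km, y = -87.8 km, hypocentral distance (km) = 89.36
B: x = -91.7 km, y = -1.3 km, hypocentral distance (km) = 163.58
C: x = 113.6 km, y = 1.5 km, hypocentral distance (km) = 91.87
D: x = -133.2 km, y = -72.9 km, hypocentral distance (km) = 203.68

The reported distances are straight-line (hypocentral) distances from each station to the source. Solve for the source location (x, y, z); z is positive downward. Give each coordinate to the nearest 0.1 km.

x ≈ 56.0 km, y ≈ -31.9 km, depth ≈ 63.3 km

Each station gives a sphere (x−x_i)² + (y−y_i)² + z² = d_i² (stations at z=0).
Subtracting the A sphere from B and C: z² cancels, leaving linear equations in x and y:
-237.0 x + 173.0 y = -18789.71
173.6 x + 178.6 y = 4025.24
Solving: x ≈ 56.000, y ≈ -31.894 km (keep extra digits for the depth step; rounded: 56.0, -31.9).
Then from the A sphere: z² = 89.36² − (x − 26.8)² − (y + 87.8)² with x = 56.000, y = -31.894, so z ≈ 63.302 ≈ 63.3 km.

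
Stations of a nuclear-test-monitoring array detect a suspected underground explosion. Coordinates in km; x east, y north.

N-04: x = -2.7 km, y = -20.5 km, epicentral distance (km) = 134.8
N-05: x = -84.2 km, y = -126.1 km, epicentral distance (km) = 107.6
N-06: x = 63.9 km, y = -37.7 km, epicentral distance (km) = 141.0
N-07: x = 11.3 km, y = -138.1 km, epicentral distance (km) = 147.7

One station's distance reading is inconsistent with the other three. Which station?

N-04

Solve using three stations at a time. Using N-05, N-06, N-07 (subtract circle equations pairwise → linear system) gives (x, y) ≈ (-75.8, -18.8).
Distances from that point to each station vs reported:
  N-04: calculated 73.1 vs reported 134.8 → residual 61.7 km
  N-05: calculated 107.6 vs reported 107.6 → residual 0.0 km
  N-06: calculated 141.0 vs reported 141.0 → residual 0.0 km
  N-07: calculated 147.7 vs reported 147.7 → residual 0.0 km
N-05, N-06, N-07 are mutually consistent (residuals ≈ 0); N-04 is off by 61.7 km.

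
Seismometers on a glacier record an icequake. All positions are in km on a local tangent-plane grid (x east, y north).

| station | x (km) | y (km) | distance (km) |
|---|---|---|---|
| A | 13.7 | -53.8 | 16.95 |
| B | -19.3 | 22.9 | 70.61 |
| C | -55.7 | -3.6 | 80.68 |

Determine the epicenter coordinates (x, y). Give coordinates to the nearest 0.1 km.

x ≈ 17.6 km, y ≈ -37.3 km

Circle about each station: (x − 13.7)² + (y + 53.8)² = 16.95²; (x + 19.3)² + (y − 22.9)² = 70.61²; (x + 55.7)² + (y + 3.6)² = 80.68².
Subtracting pairs of circle equations eliminates x²+y² and gives linear equations (the radical axes):
-66.0 x + 153.4 y = -6883.70
-138.8 x + 100.4 y = -6188.64
Solving the 2×2 system: x ≈ 17.6, y ≈ -37.3 km.
Check against A (with the unrounded x, y): √((x − 13.7)²+(y + 53.8)²) = 16.96 ≈ 16.95 km. ✓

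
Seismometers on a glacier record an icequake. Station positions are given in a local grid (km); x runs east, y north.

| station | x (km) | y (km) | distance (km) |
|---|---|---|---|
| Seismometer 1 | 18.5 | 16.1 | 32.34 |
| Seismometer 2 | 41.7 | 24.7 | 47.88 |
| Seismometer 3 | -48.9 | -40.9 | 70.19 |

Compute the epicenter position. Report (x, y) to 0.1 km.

x ≈ 16.8 km, y ≈ -16.2 km

Circle about each station: (x − 18.5)² + (y − 16.1)² = 32.34²; (x − 41.7)² + (y − 24.7)² = 47.88²; (x + 48.9)² + (y + 40.9)² = 70.19².
Subtracting the Seismometer 1 equation from the Seismometer 2 and Seismometer 3 equations removes the quadratic terms:
46.4 x + 17.2 y = 500.90
-134.8 x − 114.0 y = -418.20
Solving the 2×2 system: x ≈ 16.8, y ≈ -16.2 km.
Check against Seismometer 1 (with the unrounded x, y): √((x − 18.5)²+(y − 16.1)²) = 32.34 ≈ 32.34 km. ✓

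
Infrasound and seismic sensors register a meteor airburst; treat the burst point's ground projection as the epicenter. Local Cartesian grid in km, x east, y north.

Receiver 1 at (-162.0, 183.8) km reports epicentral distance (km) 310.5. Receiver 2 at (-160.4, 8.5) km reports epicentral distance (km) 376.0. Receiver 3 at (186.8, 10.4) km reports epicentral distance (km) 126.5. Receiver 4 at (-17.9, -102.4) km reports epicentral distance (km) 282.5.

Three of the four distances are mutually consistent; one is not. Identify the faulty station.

Receiver 2

Solve using three stations at a time. Using Receiver 1, Receiver 3, Receiver 4 (subtract circle equations pairwise → linear system) gives (x, y) ≈ (143.7, 129.3).
Distances from that point to each station vs reported:
  Receiver 1: calculated 310.5 vs reported 310.5 → residual 0.0 km
  Receiver 2: calculated 327.2 vs reported 376.0 → residual 48.8 km
  Receiver 3: calculated 126.5 vs reported 126.5 → residual 0.0 km
  Receiver 4: calculated 282.5 vs reported 282.5 → residual 0.0 km
Receiver 1, Receiver 3, Receiver 4 are mutually consistent (residuals ≈ 0); Receiver 2 is off by 48.8 km.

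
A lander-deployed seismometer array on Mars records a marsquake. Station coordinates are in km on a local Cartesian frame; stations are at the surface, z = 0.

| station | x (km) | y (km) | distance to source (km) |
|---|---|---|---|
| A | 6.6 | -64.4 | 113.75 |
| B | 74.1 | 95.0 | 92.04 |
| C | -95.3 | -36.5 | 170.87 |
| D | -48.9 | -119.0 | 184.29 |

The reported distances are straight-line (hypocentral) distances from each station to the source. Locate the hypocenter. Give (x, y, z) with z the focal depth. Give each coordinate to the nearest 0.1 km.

Each station gives a sphere (x−x_i)² + (y−y_i)² + z² = d_i² (stations at z=0).
Subtracting the A sphere from B and C: z² cancels, leaving linear equations in x and y:
135.0 x + 318.8 y = 14792.59
-203.8 x + 55.8 y = -10034.07
Solving: x ≈ 55.504, y ≈ 22.897 km (keep extra digits for the depth step; rounded: 55.5, 22.9).
Then from the A sphere: z² = 113.75² − (x − 6.6)² − (y + 64.4)² with x = 55.504, y = 22.897, so z ≈ 54.099 ≈ 54.1 km.
Check against D (with the unrounded solution): distance 184.29 ≈ 184.29 km. ✓

(55.5, 22.9, 54.1)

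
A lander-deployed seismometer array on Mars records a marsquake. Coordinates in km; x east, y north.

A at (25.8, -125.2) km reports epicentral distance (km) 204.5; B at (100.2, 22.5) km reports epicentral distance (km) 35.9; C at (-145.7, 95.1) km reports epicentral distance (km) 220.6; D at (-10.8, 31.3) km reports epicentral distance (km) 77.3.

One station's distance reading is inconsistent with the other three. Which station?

Solve using three stations at a time. Using B, C, D (subtract circle equations pairwise → linear system) gives (x, y) ≈ (66.4, 34.5).
Distances from that point to each station vs reported:
  A: calculated 164.8 vs reported 204.5 → residual 39.7 km
  B: calculated 35.9 vs reported 35.9 → residual 0.0 km
  C: calculated 220.6 vs reported 220.6 → residual 0.0 km
  D: calculated 77.3 vs reported 77.3 → residual 0.0 km
B, C, D are mutually consistent (residuals ≈ 0); A is off by 39.7 km.

A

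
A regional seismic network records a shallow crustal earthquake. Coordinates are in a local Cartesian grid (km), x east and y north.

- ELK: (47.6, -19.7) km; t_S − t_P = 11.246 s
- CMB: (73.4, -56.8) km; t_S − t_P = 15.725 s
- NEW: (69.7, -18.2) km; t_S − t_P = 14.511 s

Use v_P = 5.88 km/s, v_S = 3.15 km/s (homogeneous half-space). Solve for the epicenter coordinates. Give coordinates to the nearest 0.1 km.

Distance from S−P lag: d = Δt · v_P v_S / (v_P − v_S) = Δt · (5.88·3.15)/(5.88−3.15) ≈ 6.7846·Δt.
So d_ELK = 76.30, d_CMB = 106.69, d_NEW = 98.45 km.
Circle about each station: (x − 47.6)² + (y + 19.7)² = 76.30²; (x − 73.4)² + (y + 56.8)² = 106.69²; (x − 69.7)² + (y + 18.2)² = 98.45².
Subtracting the ELK equation from the CMB and NEW equations removes the quadratic terms:
51.6 x − 74.2 y = 398.88
44.2 x + 3.0 y = -1335.23
Solving the 2×2 system: x ≈ -28.5, y ≈ -25.2 km.
Check against ELK (with the unrounded x, y): √((x − 47.6)²+(y + 19.7)²) = 76.30 ≈ 76.30 km. ✓

x ≈ -28.5 km, y ≈ -25.2 km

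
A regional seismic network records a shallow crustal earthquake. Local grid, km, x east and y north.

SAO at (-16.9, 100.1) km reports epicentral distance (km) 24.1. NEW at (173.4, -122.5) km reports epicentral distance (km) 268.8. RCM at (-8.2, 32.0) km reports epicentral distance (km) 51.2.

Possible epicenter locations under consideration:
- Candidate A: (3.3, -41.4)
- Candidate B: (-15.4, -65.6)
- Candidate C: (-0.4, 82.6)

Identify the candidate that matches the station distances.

For each candidate, compare |candidate − station| to the reported distance:
Candidate A: residuals SAO 118.8, NEW 80.4, RCM 23.1 → max 118.8 km
Candidate B: residuals SAO 141.6, NEW 71.6, RCM 46.7 → max 141.6 km
Candidate C: residuals SAO 0.0, NEW 0.0, RCM 0.0 → max 0.0 km
Only Candidate C has all residuals ≈ 0.

Candidate C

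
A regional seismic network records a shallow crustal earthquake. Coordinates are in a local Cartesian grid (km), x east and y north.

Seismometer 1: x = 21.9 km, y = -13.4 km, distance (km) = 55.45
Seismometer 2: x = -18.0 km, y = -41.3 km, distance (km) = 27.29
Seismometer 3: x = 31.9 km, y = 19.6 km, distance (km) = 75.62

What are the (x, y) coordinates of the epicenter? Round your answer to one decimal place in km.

(-33.3, -18.7)

Circle about each station: (x − 21.9)² + (y + 13.4)² = 55.45²; (x + 18.0)² + (y + 41.3)² = 27.29²; (x − 31.9)² + (y − 19.6)² = 75.62².
Subtracting the Seismometer 1 equation from the Seismometer 2 and Seismometer 3 equations removes the quadratic terms:
-79.8 x − 55.8 y = 3700.48
20.0 x + 66.0 y = -1901.08
Solving the 2×2 system: x ≈ -33.3, y ≈ -18.7 km.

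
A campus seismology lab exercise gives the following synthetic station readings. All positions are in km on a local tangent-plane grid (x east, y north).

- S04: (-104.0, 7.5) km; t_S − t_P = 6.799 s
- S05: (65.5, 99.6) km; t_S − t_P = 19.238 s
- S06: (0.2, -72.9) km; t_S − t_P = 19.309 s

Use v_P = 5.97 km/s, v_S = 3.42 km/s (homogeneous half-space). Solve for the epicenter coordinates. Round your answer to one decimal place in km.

Distance from S−P lag: d = Δt · v_P v_S / (v_P − v_S) = Δt · (5.97·3.42)/(5.97−3.42) ≈ 8.0068·Δt.
So d_S04 = 54.44, d_S05 = 154.04, d_S06 = 154.60 km.
Circle about each station: (x + 104.0)² + (y − 7.5)² = 54.44²; (x − 65.5)² + (y − 99.6)² = 154.04²; (x − 0.2)² + (y + 72.9)² = 154.60².
Subtracting the S04 equation from the S05 and S06 equations removes the quadratic terms:
339.0 x + 184.2 y = -17426.45
208.4 x − 160.8 y = -26495.25
Solving the 2×2 system: x ≈ -82.7, y ≈ 57.6 km.
Check against S04 (with the unrounded x, y): √((x + 104.0)²+(y − 7.5)²) = 54.43 ≈ 54.44 km. ✓

(-82.7, 57.6)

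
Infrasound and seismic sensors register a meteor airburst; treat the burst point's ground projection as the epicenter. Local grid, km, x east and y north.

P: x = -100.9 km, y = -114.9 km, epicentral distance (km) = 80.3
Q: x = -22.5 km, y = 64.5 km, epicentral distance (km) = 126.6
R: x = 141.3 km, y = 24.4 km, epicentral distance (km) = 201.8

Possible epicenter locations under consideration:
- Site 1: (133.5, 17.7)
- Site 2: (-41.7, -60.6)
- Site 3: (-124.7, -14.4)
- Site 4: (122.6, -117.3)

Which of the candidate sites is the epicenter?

For each candidate, compare |candidate − station| to the reported distance:
Site 1: residuals P 189.0, Q 36.3, R 191.5 → max 191.5 km
Site 2: residuals P 0.0, Q 0.0, R 0.0 → max 0.0 km
Site 3: residuals P 23.0, Q 2.5, R 67.0 → max 67.0 km
Site 4: residuals P 143.2, Q 106.0, R 58.9 → max 143.2 km
Only Site 2 has all residuals ≈ 0.

Site 2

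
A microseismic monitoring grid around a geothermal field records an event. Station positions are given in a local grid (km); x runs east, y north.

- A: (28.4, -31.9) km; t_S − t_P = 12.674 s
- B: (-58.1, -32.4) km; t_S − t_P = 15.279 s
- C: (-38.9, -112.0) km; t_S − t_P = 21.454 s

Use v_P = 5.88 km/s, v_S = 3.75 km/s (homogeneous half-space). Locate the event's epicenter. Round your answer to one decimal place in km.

Distance from S−P lag: d = Δt · v_P v_S / (v_P − v_S) = Δt · (5.88·3.75)/(5.88−3.75) ≈ 10.3521·Δt.
So d_A = 131.20, d_B = 158.17, d_C = 222.09 km.
Circle about each station: (x − 28.4)² + (y + 31.9)² = 131.20²; (x + 58.1)² + (y + 32.4)² = 158.17²; (x + 38.9)² + (y + 112.0)² = 222.09².
Subtracting pairs of circle equations eliminates x²+y² and gives linear equations (the radical axes):
-173.0 x − 1.0 y = -5203.11
-134.6 x − 160.2 y = -19877.49
Solving the 2×2 system: x ≈ 29.5, y ≈ 99.3 km.

(29.5, 99.3)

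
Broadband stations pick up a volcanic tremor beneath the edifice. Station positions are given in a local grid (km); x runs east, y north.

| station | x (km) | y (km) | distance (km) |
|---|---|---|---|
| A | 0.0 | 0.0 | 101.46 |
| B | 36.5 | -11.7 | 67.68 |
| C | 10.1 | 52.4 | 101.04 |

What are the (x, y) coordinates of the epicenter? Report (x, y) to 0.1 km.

Circle about each station: x² + y² = 101.46²; (x − 36.5)² + (y + 11.7)² = 67.68²; (x − 10.1)² + (y − 52.4)² = 101.04².
Subtracting pairs of circle equations eliminates x²+y² and gives linear equations (the radical axes):
73.0 x − 23.4 y = 7182.69
20.2 x + 104.8 y = 2932.82
Solving the 2×2 system: x ≈ 101.1, y ≈ 8.5 km.
Check against A (with the unrounded x, y): √(x²+y²) = 101.47 ≈ 101.46 km. ✓

x ≈ 101.1 km, y ≈ 8.5 km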